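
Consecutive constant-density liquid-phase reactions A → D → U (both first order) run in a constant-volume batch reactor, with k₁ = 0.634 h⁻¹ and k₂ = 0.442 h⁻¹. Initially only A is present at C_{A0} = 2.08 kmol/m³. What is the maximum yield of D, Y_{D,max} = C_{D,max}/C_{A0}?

0.436

For a first-order series the maximum intermediate yield is C_{D,max}/C_{A0} = (k₁/k₂)^[k₂/(k₂−k₁)].
= (0.634/0.442)^(0.442/(0.442−0.634)) = (1.434)^(-2.302) = 0.4359.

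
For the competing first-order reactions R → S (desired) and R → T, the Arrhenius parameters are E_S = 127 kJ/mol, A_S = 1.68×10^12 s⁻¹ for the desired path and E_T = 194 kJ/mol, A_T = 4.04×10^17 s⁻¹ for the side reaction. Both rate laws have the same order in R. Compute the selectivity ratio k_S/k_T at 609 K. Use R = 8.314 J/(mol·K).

2.32

k_S/k_T = (A_S/A_T)·exp[−(E_S−E_T)/(RT)] = (A_S/A_T)·exp[(E_T−E_S)/(RT)].
(E_T−E_S)/(RT) = (194−127)×10³/(8.314×609) = 67000/5063 = 13.23.
k_S/k_T = (1.68×10^12/4.04×10^17)·exp(13.23) = 4.158×10^-6 × 5.583×10^5 = 2.32.
Since E_S < E_T, lowering the temperature improves selectivity toward S.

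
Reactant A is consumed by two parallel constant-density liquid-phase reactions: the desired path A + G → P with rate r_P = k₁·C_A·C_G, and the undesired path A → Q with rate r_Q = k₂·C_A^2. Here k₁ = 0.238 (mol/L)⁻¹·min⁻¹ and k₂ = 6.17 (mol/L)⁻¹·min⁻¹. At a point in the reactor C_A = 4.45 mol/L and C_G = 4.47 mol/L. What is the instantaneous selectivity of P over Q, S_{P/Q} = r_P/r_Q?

S_{P/Q} = r_P/r_Q = (k₁·C_A·C_G)/(k₂·C_A^2) = (k₁/k₂)·C_A⁻¹·C_G.
= (0.238×4.450×4.470) / (6.17×4.450^2) = 4.734/122.2 = 0.0387.
The undesired path is higher order in A, so low C_A (CSTR or dilute feed) favours P.

0.0387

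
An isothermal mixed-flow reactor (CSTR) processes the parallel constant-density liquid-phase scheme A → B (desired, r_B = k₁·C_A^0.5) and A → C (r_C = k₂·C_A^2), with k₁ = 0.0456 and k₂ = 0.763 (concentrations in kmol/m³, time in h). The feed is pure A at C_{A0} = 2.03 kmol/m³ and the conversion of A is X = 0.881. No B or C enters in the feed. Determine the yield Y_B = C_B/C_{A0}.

Exit C_A = C_{A0}(1−X) = 2.03×0.119 = 0.2416 kmol/m³.
Rates in a CSTR are evaluated at the outlet concentration: r_B = 0.0456×0.2416^0.5 = 0.02241, r_C = 0.763×0.2416^2 = 0.04453.
Fraction of consumed A going to B: r_B/(r_B+r_C) = 0.3348.
C_B = 0.3348·C_{A0}·X = 0.3348×2.03×0.881 = 0.599 kmol/m³; Y_B = C_B/C_{A0} = 0.295.

0.295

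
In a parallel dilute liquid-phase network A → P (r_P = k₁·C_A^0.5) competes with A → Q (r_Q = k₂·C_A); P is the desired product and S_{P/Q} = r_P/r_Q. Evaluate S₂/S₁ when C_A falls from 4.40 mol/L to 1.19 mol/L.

S_{P/Q} = (k₁/k₂)·C_A^-0.5, so S₂/S₁ = (C_{A,2}/C_{A,1})^-0.5.
= (1.19/4.40)^(-0.5) = (0.2705)^(-0.5) = 1.92.
Selectivity toward P rises as C_A falls — low-concentration operation is favoured.

1.92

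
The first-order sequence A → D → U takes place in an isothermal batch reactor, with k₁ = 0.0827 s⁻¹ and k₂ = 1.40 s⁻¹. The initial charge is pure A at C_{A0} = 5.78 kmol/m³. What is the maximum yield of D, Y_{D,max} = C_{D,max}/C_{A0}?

0.0495

At the optimum, C_{D,max}/C_{A0} = (k₁/k₂)^[k₂/(k₂−k₁)].
= (0.0827/1.40)^(1.40/(1.40−0.0827)) = (0.05907)^(1.063) = 0.04946.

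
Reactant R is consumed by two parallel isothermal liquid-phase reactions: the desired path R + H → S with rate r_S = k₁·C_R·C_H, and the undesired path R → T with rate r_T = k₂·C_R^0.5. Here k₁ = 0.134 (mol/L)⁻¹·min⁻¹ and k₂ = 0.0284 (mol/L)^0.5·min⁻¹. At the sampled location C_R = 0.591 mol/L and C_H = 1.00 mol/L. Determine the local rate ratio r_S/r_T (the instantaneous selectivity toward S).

3.63

S_{S/T} = r_S/r_T = (k₁·C_R·C_H)/(k₂·C_R^0.5) = (k₁/k₂)·C_R^0.5·C_H.
= (0.134×0.5910×1.000) / (0.0284×0.5910^0.5) = 0.07919/0.02183 = 3.63.
Since the desired path is higher order in R, keeping C_R high (PFR or concentrated feed) favours S.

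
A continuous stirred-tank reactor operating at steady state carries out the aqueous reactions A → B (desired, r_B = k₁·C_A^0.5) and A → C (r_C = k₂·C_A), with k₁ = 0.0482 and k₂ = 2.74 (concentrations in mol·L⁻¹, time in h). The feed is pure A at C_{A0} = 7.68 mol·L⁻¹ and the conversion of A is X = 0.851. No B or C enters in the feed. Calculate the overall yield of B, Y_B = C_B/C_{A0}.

Exit C_A = C_{A0}(1−X) = 7.68×0.149 = 1.144 mol·L⁻¹.
Rates in a CSTR are evaluated at the outlet concentration: r_B = 0.0482×1.144^0.5 = 0.05156, r_C = 2.74×1.144 = 3.135.
Fraction of consumed A going to B: r_B/(r_B+r_C) = 0.01618.
C_B = 0.01618·C_{A0}·X = 0.01618×7.68×0.851 = 0.106 mol·L⁻¹; Y_B = C_B/C_{A0} = 0.0138.

0.0138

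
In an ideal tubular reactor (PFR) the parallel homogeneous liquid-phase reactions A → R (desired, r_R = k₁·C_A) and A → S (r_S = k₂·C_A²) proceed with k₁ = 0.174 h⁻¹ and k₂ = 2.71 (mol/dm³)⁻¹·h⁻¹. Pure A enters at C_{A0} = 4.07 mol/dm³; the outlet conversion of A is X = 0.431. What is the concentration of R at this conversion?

0.0355 mol/dm³

C_A = C_{A0}(1−X) = 2.316 mol/dm³.
Along a PFR/batch, dC_R/dC_A = −r_R/(r_R+r_S) = −k₁/(k₁+k₂·C_A).
Integrating from C_{A0} to C_A: C_R = (0.174/2.71)·ln[(0.174+2.71·4.07)/(0.174+2.71·2.32)] = 0.06421·ln(11.20/6.450) = 0.03545 mol/dm³.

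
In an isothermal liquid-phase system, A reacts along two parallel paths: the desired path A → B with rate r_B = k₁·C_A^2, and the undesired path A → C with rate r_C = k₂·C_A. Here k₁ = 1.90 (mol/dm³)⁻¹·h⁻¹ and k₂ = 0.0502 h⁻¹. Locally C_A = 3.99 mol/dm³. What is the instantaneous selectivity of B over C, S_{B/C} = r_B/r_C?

151

S_{B/C} = r_B/r_C = (k₁·C_A^2)/(k₂·C_A) = (k₁/k₂)·C_A.
= (1.90×3.990^2) / (0.0502×3.990) = 30.25/0.2003 = 151.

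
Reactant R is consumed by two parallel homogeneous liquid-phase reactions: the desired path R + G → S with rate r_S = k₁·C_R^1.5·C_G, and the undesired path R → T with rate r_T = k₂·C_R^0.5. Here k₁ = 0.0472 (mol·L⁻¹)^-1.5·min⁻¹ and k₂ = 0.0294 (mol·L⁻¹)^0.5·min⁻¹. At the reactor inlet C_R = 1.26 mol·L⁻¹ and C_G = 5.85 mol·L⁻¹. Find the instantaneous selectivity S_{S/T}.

11.8

S_{S/T} = r_S/r_T = (k₁·C_R^1.5·C_G)/(k₂·C_R^0.5) = (k₁/k₂)·C_R·C_G.
= (0.0472×1.260^1.5×5.850) / (0.0294×1.260^0.5) = 0.3905/0.03300 = 11.8.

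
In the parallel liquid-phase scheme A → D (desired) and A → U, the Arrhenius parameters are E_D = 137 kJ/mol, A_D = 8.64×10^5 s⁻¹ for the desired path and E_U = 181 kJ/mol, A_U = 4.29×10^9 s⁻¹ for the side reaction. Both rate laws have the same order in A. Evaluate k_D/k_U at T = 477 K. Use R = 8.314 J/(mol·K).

13.3

Since both paths have the same order in A, the concentration cancels and S_{D/U} = k_D/k_U = (A_D/A_U)·exp[(E_U−E_D)/(RT)].
(E_U−E_D)/(RT) = (181−137)×10³/(8.314×477) = 44000/3966 = 11.09.
k_D/k_U = (8.64×10^5/4.29×10^9)·exp(11.09) = 2.014×10^-4 × 65836 = 13.3.
Since E_D < E_U, lowering the temperature improves selectivity toward D.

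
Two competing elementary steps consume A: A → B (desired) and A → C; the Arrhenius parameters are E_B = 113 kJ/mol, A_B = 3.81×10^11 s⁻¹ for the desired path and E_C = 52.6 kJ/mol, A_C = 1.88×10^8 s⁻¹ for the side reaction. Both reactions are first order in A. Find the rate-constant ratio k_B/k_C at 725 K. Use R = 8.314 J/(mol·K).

0.0901

With equal orders, S_{B/C} = k_B/k_C = (A_B/A_C)·exp[(E_C−E_B)/(RT)].
(E_C−E_B)/(RT) = (52.6−113)×10³/(8.314×725) = -60400/6028 = -10.02.
k_B/k_C = (3.81×10^11/1.88×10^8)·exp(-10.02) = 2027 × 4.448×10^-5 = 0.0901.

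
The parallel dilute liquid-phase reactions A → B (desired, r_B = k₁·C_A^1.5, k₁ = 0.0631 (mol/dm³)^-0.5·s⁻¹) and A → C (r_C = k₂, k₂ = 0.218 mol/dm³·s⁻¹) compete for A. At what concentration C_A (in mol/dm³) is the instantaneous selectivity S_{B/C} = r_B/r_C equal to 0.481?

1.40 mol/dm³

S_{B/C} = (k₁/k₂)·C_A^1.5 ⇒ C_A = (S·k₂/k₁)^(1/1.5).
= (0.481×0.218/0.0631)^(0.6667) = (1.662)^(0.6667) = 1.40 mol/dm³.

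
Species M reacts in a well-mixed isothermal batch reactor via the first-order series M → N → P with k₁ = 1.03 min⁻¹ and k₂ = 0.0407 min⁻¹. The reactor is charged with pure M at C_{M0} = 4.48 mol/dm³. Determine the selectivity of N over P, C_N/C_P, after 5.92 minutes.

The intermediate concentration in a first-order A→B→C sequence is C_N = k₁C_{M0}(e^(−k₁t) − e^(−k₂t))/(k₂−k₁).
e^(−k₁t) = e^(−1.03×5.92) = e^(−6.098) = 0.002248; e^(−k₂t) = e^(−0.2409) = 0.7859.
C_N = 1.03×4.48/(0.0407−1.03) × (0.002248−0.7859) = (-4.664)×(-0.7836) = 3.655 mol/dm³.
C_M = C_{M0}e^(−k₁t) = 0.01007 mol/dm³, so C_P = C_{M0}−C_M−C_N = 0.8148 mol/dm³; C_N/C_P = 4.49.

4.49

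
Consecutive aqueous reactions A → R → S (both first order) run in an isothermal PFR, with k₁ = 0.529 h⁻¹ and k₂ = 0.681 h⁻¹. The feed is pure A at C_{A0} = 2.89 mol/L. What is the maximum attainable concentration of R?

0.932 mol/L

Evaluating C_R at τ_opt = ln(k₂/k₁)/(k₂−k₁) gives C_{R,max}/C_{A0} = (k₁/k₂)^[k₂/(k₂−k₁)].
= (0.529/0.681)^(0.681/(0.681−0.529)) = (0.7768)^(4.480) = 0.3225.
C_{R,max} = 0.3225×2.89 = 0.932 mol/L.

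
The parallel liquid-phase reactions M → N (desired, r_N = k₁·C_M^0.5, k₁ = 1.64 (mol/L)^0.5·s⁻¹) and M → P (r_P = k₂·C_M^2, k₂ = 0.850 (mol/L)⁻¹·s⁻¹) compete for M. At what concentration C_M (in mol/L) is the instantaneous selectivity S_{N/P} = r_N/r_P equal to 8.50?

S_{N/P} = (k₁/k₂)·C_M^-1.5 ⇒ C_M = (S·k₂/k₁)^(1/(-1.5)).
= (8.50×0.850/1.64)^(-0.6667) = (4.405)^(-0.6667) = 0.372 mol/L.

0.372 mol/L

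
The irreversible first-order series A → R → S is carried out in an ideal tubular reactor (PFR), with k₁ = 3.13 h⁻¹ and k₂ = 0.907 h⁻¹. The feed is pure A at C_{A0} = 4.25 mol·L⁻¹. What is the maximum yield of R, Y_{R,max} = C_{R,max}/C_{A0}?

Evaluating C_R at τ_opt = ln(k₂/k₁)/(k₂−k₁) gives C_{R,max}/C_{A0} = (k₁/k₂)^[k₂/(k₂−k₁)].
= (3.13/0.907)^(0.907/(0.907−3.13)) = (3.451)^(-0.4080) = 0.6033.

0.603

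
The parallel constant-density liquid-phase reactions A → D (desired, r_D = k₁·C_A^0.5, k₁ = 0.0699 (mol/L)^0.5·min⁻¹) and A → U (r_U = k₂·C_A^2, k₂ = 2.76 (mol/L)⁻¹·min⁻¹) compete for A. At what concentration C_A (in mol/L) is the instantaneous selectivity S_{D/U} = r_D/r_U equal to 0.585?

S_{D/U} = (k₁/k₂)·C_A^-1.5 ⇒ C_A = (S·k₂/k₁)^(1/(-1.5)).
= (0.585×2.76/0.0699)^(-0.6667) = (23.10)^(-0.6667) = 0.123 mol/L.

0.123 mol/L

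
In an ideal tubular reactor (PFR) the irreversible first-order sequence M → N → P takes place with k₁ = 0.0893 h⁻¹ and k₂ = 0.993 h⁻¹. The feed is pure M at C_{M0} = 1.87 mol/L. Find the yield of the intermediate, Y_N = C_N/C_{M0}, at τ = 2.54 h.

For first-order series with pure M initially, C_N(τ) = k₁C_{M0}/(k₂−k₁)·(e^(−k₁τ) − e^(−k₂τ)).
e^(−k₁τ) = e^(−0.0893×2.54) = e^(−0.2268) = 0.7971; e^(−k₂τ) = e^(−2.522) = 0.08028.
C_N = 0.0893×1.87/(0.993−0.0893) × (0.7971−0.08028) = 0.1848×0.7168 = 0.1325 mol/L.
Y_N = C_N/C_{M0} = 0.1325/1.87 = 0.0708.

0.0708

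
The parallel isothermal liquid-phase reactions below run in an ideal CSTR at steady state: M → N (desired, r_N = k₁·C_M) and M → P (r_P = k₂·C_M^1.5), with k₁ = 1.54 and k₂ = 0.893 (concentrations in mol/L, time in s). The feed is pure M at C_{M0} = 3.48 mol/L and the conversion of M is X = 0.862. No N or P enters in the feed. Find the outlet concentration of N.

2.14 mol/L

Exit C_M = C_{M0}(1−X) = 3.48×0.138 = 0.4802 mol/L.
In a CSTR the entire volume is at exit conditions, so r_N = 1.54×0.4802 = 0.7396 and r_P = 0.893×0.4802^1.5 = 0.2972.
Fraction of consumed M going to N: r_N/(r_N+r_P) = 0.7133.
C_N = 0.7133·C_{M0}·X = 0.7133×3.48×0.862 = 2.14 mol/L.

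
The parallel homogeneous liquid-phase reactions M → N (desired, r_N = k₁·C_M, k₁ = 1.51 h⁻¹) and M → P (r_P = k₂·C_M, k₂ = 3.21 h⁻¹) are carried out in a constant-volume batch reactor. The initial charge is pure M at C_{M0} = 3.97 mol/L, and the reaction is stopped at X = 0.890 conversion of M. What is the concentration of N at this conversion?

1.13 mol/L

C_M = C_{M0}(1−X) = 0.4367 mol/L.
Both paths are first order in M, so the instantaneous fraction to N is constant: dC_N/d(−C_M) = k₁/(k₁+k₂) = 0.3199.
C_N = 0.3199·(C_{M0}−C_M) = 0.3199×3.533 = 1.13 mol/L.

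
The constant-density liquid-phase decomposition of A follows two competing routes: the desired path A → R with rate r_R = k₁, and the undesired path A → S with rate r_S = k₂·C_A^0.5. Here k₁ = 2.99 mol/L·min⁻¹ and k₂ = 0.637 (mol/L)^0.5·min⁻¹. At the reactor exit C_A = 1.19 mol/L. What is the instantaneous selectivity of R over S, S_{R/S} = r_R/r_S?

4.30

S_{R/S} = r_R/r_S = (k₁)/(k₂·C_A^0.5) = (k₁/k₂)·C_A^-0.5.
= (2.99) / (0.637×1.190^0.5) = 2.990/0.6949 = 4.30.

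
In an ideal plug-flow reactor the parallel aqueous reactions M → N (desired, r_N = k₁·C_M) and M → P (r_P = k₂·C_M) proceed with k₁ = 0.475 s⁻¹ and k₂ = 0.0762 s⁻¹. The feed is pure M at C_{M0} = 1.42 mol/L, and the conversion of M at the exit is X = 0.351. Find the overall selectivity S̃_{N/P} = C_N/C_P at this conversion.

6.23

C_M = C_{M0}(1−X) = 0.9216 mol/L.
Both paths are first order in M, so the instantaneous fraction to N is constant: dC_N/d(−C_M) = k₁/(k₁+k₂) = 0.8618.
C_N = 0.8618·(C_{M0}−C_M) = 0.8618×0.4984 = 0.430 mol/L.
C_P = (C_{M0}−C_M)−C_N = 0.06890 mol/L; S̃_{N/P} = 0.4295/0.06890 = 6.23.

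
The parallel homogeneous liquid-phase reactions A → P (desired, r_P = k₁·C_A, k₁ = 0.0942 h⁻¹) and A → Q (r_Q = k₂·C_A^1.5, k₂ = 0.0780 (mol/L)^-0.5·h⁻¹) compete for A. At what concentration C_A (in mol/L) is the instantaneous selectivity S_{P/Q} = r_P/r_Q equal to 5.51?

S_{P/Q} = (k₁/k₂)·C_A^-0.5 ⇒ C_A = (S·k₂/k₁)^(-2).
= (5.51×0.0780/0.0942)^(-2) = (4.562)^(-2) = 0.0480 mol/L.

0.0480 mol/L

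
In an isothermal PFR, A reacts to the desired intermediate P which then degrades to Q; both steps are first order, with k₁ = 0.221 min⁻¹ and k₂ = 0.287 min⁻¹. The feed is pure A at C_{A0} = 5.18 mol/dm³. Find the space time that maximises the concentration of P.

Setting dC_P/dτ = 0 gives τ_opt = ln(k₂/k₁)/(k₂−k₁).
= ln(0.287/0.221)/(0.287−0.221) = ln(1.299)/0.06600 = 0.2613/0.06600 = 3.96 min.

3.96 min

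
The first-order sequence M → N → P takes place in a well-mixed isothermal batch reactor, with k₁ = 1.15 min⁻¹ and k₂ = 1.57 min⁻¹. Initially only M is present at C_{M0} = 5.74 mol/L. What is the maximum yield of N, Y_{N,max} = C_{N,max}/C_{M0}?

0.312

At the optimum, C_{N,max}/C_{M0} = (k₁/k₂)^[k₂/(k₂−k₁)].
= (1.15/1.57)^(1.57/(1.57−1.15)) = (0.7325)^(3.738) = 0.3123.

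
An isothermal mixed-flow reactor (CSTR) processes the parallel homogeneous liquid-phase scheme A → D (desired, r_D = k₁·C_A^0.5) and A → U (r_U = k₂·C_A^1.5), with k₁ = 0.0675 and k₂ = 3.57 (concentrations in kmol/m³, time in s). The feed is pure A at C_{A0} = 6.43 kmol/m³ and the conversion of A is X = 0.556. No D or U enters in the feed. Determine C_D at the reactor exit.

Exit C_A = C_{A0}(1−X) = 6.43×0.444 = 2.855 kmol/m³.
A CSTR operates uniformly at the exit composition, giving r_D = 0.1141 and r_U = 17.22 (each k·C_A^n at C_A = 2.855).
Fraction of consumed A going to D: r_D/(r_D+r_U) = 0.006579.
C_D = 0.006579·C_{A0}·X = 0.006579×6.43×0.556 = 0.0235 kmol/m³.

0.0235 kmol/m³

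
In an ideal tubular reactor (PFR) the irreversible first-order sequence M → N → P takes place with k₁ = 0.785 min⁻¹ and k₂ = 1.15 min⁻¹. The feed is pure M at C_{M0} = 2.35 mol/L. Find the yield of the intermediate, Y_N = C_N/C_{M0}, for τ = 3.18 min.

0.122

Solving the coupled first-order balances gives C_N(τ) = [k₁/(k₂−k₁)]·C_{M0}·(e^(−k₁τ) − e^(−k₂τ)).
e^(−k₁τ) = e^(−0.785×3.18) = e^(−2.496) = 0.08239; e^(−k₂τ) = e^(−3.657) = 0.02581.
C_N = 0.785×2.35/(1.15−0.785) × (0.08239−0.02581) = 5.054×0.05658 = 0.2860 mol/L.
Y_N = C_N/C_{M0} = 0.2860/2.35 = 0.122.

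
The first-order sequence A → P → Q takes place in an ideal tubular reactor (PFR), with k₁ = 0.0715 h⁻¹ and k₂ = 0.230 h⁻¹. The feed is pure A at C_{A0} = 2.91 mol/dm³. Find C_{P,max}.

0.534 mol/dm³

At the optimum, C_{P,max}/C_{A0} = (k₁/k₂)^[k₂/(k₂−k₁)].
= (0.0715/0.230)^(0.230/(0.230−0.0715)) = (0.3109)^(1.451) = 0.1835.
C_{P,max} = 0.1835×2.91 = 0.534 mol/dm³.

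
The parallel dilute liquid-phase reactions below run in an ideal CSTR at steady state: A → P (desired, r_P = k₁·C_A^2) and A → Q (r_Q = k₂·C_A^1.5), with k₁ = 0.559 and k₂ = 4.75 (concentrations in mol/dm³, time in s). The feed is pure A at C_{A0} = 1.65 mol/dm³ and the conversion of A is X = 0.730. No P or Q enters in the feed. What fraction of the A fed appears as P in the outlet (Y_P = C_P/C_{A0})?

0.0532

Exit C_A = C_{A0}(1−X) = 1.65×0.270 = 0.4455 mol/dm³.
In a CSTR the entire volume is at exit conditions, so r_P = 0.559×0.4455^2 = 0.1109 and r_Q = 4.75×0.4455^1.5 = 1.412.
Fraction of consumed A going to P: r_P/(r_P+r_Q) = 0.07283.
C_P = 0.07283·C_{A0}·X = 0.07283×1.65×0.730 = 0.0877 mol/dm³; Y_P = C_P/C_{A0} = 0.0532.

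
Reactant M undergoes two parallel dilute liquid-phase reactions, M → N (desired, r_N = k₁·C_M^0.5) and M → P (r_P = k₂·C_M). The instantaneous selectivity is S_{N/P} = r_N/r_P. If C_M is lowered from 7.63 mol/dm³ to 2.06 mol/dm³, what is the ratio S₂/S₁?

S_{N/P} = (k₁/k₂)·C_M^-0.5, so S₂/S₁ = (C_{M,2}/C_{M,1})^-0.5.
= (2.06/7.63)^(-0.5) = (0.2700)^(-0.5) = 1.92.

1.92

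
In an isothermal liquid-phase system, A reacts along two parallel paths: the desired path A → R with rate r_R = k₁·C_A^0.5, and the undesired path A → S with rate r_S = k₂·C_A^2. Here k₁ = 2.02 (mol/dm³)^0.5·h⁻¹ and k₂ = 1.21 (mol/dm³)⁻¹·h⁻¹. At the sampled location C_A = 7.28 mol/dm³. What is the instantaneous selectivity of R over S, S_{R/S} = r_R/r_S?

0.0850

S_{R/S} = r_R/r_S = (k₁·C_A^0.5)/(k₂·C_A^2) = (k₁/k₂)·C_A^-1.5.
= (2.02×7.280^0.5) / (1.21×7.280^2) = 5.450/64.13 = 0.0850.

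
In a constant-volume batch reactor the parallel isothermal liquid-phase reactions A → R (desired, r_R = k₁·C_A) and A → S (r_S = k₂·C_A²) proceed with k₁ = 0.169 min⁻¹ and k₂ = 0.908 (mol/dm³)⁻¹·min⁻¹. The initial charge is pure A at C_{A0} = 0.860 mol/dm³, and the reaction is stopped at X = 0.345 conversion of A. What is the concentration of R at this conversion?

0.0621 mol/dm³

C_A = C_{A0}(1−X) = 0.5633 mol/dm³.
Along a PFR/batch, dC_R/dC_A = −r_R/(r_R+r_S) = −k₁/(k₁+k₂·C_A).
Integrating from C_{A0} to C_A: C_R = (0.169/0.908)·ln[(0.169+0.908·0.860)/(0.169+0.908·0.563)] = 0.1861·ln(0.9499/0.6805) = 0.06208 mol/dm³.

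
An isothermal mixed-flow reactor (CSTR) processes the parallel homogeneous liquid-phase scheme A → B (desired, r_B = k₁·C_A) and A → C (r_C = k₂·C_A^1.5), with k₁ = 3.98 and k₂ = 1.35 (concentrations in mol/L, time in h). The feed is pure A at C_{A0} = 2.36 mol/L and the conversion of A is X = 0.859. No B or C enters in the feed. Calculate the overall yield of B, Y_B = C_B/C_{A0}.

Exit C_A = C_{A0}(1−X) = 2.36×0.141 = 0.3328 mol/L.
In a CSTR the entire volume is at exit conditions, so r_B = 3.98×0.3328 = 1.324 and r_C = 1.35×0.3328^1.5 = 0.2591.
Fraction of consumed A going to B: r_B/(r_B+r_C) = 0.8364.
C_B = 0.8364·C_{A0}·X = 0.8364×2.36×0.859 = 1.70 mol/L; Y_B = C_B/C_{A0} = 0.718.

0.718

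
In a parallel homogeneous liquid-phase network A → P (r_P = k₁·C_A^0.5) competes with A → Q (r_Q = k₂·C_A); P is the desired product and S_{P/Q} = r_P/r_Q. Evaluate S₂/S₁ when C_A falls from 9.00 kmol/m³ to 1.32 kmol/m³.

2.61

S_{P/Q} = (k₁/k₂)·C_A^-0.5, so S₂/S₁ = (C_{A,2}/C_{A,1})^-0.5.
= (1.32/9.00)^(-0.5) = (0.1467)^(-0.5) = 2.61.
Selectivity toward P rises as C_A falls — low-concentration operation is favoured.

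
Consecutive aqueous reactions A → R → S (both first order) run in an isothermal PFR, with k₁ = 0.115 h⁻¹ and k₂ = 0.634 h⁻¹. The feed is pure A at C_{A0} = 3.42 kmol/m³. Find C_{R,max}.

At the optimum, C_{R,max}/C_{A0} = (k₁/k₂)^[k₂/(k₂−k₁)].
= (0.115/0.634)^(0.634/(0.634−0.115)) = (0.1814)^(1.222) = 0.1243.
C_{R,max} = 0.1243×3.42 = 0.425 kmol/m³.

0.425 kmol/m³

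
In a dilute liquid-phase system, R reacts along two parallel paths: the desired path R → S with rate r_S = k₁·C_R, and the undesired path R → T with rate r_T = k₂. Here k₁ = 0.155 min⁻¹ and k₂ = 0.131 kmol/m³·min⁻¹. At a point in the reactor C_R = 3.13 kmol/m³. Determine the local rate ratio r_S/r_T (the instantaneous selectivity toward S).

3.70

S_{S/T} = r_S/r_T = (k₁·C_R)/(k₂) = (k₁/k₂)·C_R.
= (0.155×3.130) / (0.131) = 0.4851/0.1310 = 3.70.
Since the desired path is higher order in R, keeping C_R high (PFR or concentrated feed) favours S.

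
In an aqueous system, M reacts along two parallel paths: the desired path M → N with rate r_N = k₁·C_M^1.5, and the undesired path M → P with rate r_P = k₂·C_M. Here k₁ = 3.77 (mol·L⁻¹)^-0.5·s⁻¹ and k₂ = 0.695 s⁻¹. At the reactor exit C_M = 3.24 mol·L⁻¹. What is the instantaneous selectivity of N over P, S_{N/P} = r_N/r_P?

9.76

S_{N/P} = r_N/r_P = (k₁·C_M^1.5)/(k₂·C_M) = (k₁/k₂)·C_M^0.5.
= (3.77×3.240^1.5) / (0.695×3.240) = 21.99/2.252 = 9.76.
Since the desired path is higher order in M, keeping C_M high (PFR or concentrated feed) favours N.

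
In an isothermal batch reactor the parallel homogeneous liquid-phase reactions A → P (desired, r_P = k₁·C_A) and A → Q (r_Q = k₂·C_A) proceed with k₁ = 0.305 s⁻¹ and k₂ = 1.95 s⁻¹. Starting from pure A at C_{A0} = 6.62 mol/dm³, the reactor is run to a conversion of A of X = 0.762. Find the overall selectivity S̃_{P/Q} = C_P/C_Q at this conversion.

0.156

C_A = C_{A0}(1−X) = 1.576 mol/dm³.
Both paths are first order in A, so the instantaneous fraction to P is constant: dC_P/d(−C_A) = k₁/(k₁+k₂) = 0.1353.
C_P = 0.1353·(C_{A0}−C_A) = 0.1353×5.044 = 0.682 mol/dm³.
C_Q = (C_{A0}−C_A)−C_P = 4.362 mol/dm³; S̃_{P/Q} = 0.6823/4.362 = 0.156.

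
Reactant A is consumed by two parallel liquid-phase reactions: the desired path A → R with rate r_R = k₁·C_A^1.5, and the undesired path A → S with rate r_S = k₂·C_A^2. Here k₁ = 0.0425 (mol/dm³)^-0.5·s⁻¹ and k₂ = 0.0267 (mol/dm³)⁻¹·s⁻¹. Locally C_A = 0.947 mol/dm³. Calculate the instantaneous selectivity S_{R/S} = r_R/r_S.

1.64

S_{R/S} = r_R/r_S = (k₁·C_A^1.5)/(k₂·C_A^2) = (k₁/k₂)·C_A^-0.5.
= (0.0425×0.9470^1.5) / (0.0267×0.9470^2) = 0.03917/0.02394 = 1.64.
The undesired path is higher order in A, so low C_A (CSTR or dilute feed) favours R.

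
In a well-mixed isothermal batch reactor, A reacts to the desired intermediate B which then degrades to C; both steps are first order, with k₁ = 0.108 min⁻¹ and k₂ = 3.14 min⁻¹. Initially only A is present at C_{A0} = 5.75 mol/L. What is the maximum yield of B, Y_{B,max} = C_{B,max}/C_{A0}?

0.0305

Evaluating C_B at t_opt = ln(k₂/k₁)/(k₂−k₁) gives C_{B,max}/C_{A0} = (k₁/k₂)^[k₂/(k₂−k₁)].
= (0.108/3.14)^(3.14/(3.14−0.108)) = (0.03439)^(1.036) = 0.03050.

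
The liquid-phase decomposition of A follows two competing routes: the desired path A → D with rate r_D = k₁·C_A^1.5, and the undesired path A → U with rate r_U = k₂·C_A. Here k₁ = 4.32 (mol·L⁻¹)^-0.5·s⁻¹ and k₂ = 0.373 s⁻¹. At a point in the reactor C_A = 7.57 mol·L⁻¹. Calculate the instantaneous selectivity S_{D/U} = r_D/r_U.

S_{D/U} = r_D/r_U = (k₁·C_A^1.5)/(k₂·C_A) = (k₁/k₂)·C_A^0.5.
= (4.32×7.570^1.5) / (0.373×7.570) = 89.98/2.824 = 31.9.
Since the desired path is higher order in A, keeping C_A high (PFR or concentrated feed) favours D.

31.9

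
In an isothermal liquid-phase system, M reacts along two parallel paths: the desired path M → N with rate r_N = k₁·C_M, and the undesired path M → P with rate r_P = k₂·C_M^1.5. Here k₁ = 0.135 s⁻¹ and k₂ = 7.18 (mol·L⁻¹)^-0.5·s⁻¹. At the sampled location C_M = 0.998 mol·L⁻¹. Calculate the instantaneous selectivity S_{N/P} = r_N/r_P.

0.0188

S_{N/P} = r_N/r_P = (k₁·C_M)/(k₂·C_M^1.5) = (k₁/k₂)·C_M^-0.5.
= (0.135×0.9980) / (7.18×0.9980^1.5) = 0.1347/7.158 = 0.0188.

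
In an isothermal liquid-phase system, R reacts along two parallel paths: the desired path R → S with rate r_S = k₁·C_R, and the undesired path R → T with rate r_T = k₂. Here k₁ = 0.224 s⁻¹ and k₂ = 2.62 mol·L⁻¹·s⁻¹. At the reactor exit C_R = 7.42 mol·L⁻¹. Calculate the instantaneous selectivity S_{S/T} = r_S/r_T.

S_{S/T} = r_S/r_T = (k₁·C_R)/(k₂) = (k₁/k₂)·C_R.
= (0.224×7.420) / (2.62) = 1.662/2.620 = 0.634.

0.634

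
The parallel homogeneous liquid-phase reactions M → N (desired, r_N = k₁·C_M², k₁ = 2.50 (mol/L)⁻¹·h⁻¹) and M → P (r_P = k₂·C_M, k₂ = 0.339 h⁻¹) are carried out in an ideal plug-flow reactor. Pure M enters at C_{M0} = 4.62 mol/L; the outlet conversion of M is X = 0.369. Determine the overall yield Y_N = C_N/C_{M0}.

C_M = C_{M0}(1−X) = 2.915 mol/L.
Along a PFR/batch, dC_P/dC_M = −r_P/(r_N+r_P) = −k₂/(k₂+k₁·C_M).
Integrating from C_{M0} to C_M: C_P = (0.339/2.50)·ln[(0.339+2.50·4.62)/(0.339+2.50·2.92)] = 0.1356·ln(11.89/7.627) = 0.06019 mol/L.
Then C_N = (C_{M0}−C_M) − C_P = 1.705 − 0.06019 = 1.645 mol/L.
Y_N = C_N/C_{M0} = 1.645/4.62 = 0.356.

0.356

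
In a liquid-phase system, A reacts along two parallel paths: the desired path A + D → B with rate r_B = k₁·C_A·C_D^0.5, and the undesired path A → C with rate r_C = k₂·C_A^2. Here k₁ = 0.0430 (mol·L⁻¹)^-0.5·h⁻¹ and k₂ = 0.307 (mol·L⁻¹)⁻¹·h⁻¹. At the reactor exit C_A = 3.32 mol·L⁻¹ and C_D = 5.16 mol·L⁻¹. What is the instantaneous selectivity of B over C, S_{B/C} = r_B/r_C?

S_{B/C} = r_B/r_C = (k₁·C_A·C_D^0.5)/(k₂·C_A^2) = (k₁/k₂)·C_A⁻¹·C_D^0.5.
= (0.0430×3.320×5.160^0.5) / (0.307×3.320^2) = 0.3243/3.384 = 0.0958.
The undesired path is higher order in A, so low C_A (CSTR or dilute feed) favours B.

0.0958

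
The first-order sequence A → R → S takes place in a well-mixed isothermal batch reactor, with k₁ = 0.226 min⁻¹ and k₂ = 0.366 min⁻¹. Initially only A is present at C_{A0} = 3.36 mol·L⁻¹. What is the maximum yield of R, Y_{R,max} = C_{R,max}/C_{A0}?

Evaluating C_R at t_opt = ln(k₂/k₁)/(k₂−k₁) gives C_{R,max}/C_{A0} = (k₁/k₂)^[k₂/(k₂−k₁)].
= (0.226/0.366)^(0.366/(0.366−0.226)) = (0.6175)^(2.614) = 0.2836.

0.284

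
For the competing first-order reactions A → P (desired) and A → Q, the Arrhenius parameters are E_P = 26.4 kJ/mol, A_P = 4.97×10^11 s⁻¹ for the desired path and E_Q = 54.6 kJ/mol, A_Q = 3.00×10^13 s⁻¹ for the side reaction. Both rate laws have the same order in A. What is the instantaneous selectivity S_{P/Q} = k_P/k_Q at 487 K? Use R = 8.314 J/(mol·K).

Since both paths have the same order in A, the concentration cancels and S_{P/Q} = k_P/k_Q = (A_P/A_Q)·exp[(E_Q−E_P)/(RT)].
(E_Q−E_P)/(RT) = (54.6−26.4)×10³/(8.314×487) = 28200/4049 = 6.965.
k_P/k_Q = (4.97×10^11/3.00×10^13)·exp(6.965) = 0.01657 × 1059 = 17.5.

17.5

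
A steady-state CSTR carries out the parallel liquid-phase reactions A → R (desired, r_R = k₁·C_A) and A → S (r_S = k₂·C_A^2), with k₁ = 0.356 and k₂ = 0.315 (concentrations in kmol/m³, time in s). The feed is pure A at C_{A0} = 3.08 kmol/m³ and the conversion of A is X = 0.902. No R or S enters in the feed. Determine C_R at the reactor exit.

Exit C_A = C_{A0}(1−X) = 3.08×0.0980 = 0.3018 kmol/m³.
A CSTR operates uniformly at the exit composition, giving r_R = 0.1075 and r_S = 0.02870 (each k·C_A^n at C_A = 0.3018).
Fraction of consumed A going to R: r_R/(r_R+r_S) = 0.7892.
C_R = 0.7892·C_{A0}·X = 0.7892×3.08×0.902 = 2.19 kmol/m³.

2.19 kmol/m³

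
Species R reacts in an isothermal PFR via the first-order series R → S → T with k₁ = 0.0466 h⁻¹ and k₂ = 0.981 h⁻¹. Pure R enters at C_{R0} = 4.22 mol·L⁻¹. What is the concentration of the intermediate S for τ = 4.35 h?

0.169 mol·L⁻¹

Solving the coupled first-order balances gives C_S(τ) = [k₁/(k₂−k₁)]·C_{R0}·(e^(−k₁τ) − e^(−k₂τ)).
e^(−k₁τ) = e^(−0.0466×4.35) = e^(−0.2027) = 0.8165; e^(−k₂τ) = e^(−4.267) = 0.01402.
C_S = 0.0466×4.22/(0.981−0.0466) × (0.8165−0.01402) = 0.2105×0.8025 = 0.1689 mol·L⁻¹.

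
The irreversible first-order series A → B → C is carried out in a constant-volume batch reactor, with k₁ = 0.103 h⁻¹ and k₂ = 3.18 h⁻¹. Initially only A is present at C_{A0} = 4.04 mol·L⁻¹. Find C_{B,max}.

Evaluating C_B at t_opt = ln(k₂/k₁)/(k₂−k₁) gives C_{B,max}/C_{A0} = (k₁/k₂)^[k₂/(k₂−k₁)].
= (0.103/3.18)^(3.18/(3.18−0.103)) = (0.03239)^(1.033) = 0.02888.
C_{B,max} = 0.02888×4.04 = 0.117 mol·L⁻¹.

0.117 mol·L⁻¹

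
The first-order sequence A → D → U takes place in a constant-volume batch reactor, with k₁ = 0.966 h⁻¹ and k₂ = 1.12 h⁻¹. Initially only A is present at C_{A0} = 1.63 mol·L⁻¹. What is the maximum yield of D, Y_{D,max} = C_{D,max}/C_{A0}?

Evaluating C_D at t_opt = ln(k₂/k₁)/(k₂−k₁) gives C_{D,max}/C_{A0} = (k₁/k₂)^[k₂/(k₂−k₁)].
= (0.966/1.12)^(1.12/(1.12−0.966)) = (0.8625)^(7.273) = 0.3410.

0.341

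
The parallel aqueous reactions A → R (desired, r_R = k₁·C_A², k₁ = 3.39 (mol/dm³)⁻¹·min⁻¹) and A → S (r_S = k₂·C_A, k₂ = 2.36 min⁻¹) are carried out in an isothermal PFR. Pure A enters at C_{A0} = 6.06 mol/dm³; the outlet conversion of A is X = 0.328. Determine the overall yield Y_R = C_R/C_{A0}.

0.288

C_A = C_{A0}(1−X) = 4.072 mol/dm³.
Along a PFR/batch, dC_S/dC_A = −r_S/(r_R+r_S) = −k₂/(k₂+k₁·C_A).
Integrating from C_{A0} to C_A: C_S = (2.36/3.39)·ln[(2.36+3.39·6.06)/(2.36+3.39·4.07)] = 0.6962·ln(22.90/16.17) = 0.2426 mol/dm³.
Then C_R = (C_{A0}−C_A) − C_S = 1.988 − 0.2426 = 1.745 mol/dm³.
Y_R = C_R/C_{A0} = 1.745/6.06 = 0.288.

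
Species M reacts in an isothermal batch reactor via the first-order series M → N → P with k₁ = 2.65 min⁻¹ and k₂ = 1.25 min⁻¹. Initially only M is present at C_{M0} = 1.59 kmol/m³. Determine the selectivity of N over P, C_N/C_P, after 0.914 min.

0.917

For first-order series with pure M initially, C_N(t) = k₁C_{M0}/(k₂−k₁)·(e^(−k₁t) − e^(−k₂t)).
e^(−k₁t) = e^(−2.65×0.914) = e^(−2.422) = 0.08874; e^(−k₂t) = e^(−1.143) = 0.3190.
C_N = 2.65×1.59/(1.25−2.65) × (0.08874−0.3190) = (-3.010)×(-0.2303) = 0.6931 kmol/m³.
C_M = C_{M0}e^(−k₁t) = 0.1411 kmol/m³, so C_P = C_{M0}−C_M−C_N = 0.7558 kmol/m³; C_N/C_P = 0.917.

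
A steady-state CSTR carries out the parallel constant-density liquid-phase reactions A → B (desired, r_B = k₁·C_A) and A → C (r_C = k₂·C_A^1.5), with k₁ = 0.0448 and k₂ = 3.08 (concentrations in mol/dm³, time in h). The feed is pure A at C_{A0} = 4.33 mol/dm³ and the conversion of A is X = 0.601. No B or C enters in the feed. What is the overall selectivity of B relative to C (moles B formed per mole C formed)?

Exit C_A = C_{A0}(1−X) = 4.33×0.399 = 1.728 mol/dm³.
Rates in a CSTR are evaluated at the outlet concentration: r_B = 0.0448×1.728 = 0.07740, r_C = 3.08×1.728^1.5 = 6.994.
Overall selectivity = C_B/C_C = r_Bτ/(r_Cτ) = r_B/r_C = 0.0111.

0.0111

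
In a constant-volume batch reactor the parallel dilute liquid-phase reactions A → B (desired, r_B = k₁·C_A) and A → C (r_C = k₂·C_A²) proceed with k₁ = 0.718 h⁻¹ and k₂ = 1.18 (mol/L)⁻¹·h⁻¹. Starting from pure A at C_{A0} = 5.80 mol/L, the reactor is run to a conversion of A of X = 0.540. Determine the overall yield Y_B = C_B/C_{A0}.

0.0704

C_A = C_{A0}(1−X) = 2.668 mol/L.
Along a PFR/batch, dC_B/dC_A = −r_B/(r_B+r_C) = −k₁/(k₁+k₂·C_A).
Integrating from C_{A0} to C_A: C_B = (0.718/1.18)·ln[(0.718+1.18·5.80)/(0.718+1.18·2.67)] = 0.6085·ln(7.562/3.866) = 0.4082 mol/L.
Y_B = C_B/C_{A0} = 0.4082/5.80 = 0.0704.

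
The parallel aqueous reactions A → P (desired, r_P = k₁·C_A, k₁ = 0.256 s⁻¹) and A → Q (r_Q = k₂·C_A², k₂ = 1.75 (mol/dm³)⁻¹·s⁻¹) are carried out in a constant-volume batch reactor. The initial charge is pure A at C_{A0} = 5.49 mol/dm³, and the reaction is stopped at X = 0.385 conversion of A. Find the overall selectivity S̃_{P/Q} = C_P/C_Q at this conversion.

0.0336

C_A = C_{A0}(1−X) = 3.376 mol/dm³.
Along a PFR/batch, dC_P/dC_A = −r_P/(r_P+r_Q) = −k₁/(k₁+k₂·C_A).
Integrating from C_{A0} to C_A: C_P = (0.256/1.75)·ln[(0.256+1.75·5.49)/(0.256+1.75·3.38)] = 0.1463·ln(9.864/6.165) = 0.06876 mol/dm³.
C_Q = (C_{A0}−C_A)−C_P = 2.045 mol/dm³; S̃_{P/Q} = 0.06876/2.045 = 0.0336.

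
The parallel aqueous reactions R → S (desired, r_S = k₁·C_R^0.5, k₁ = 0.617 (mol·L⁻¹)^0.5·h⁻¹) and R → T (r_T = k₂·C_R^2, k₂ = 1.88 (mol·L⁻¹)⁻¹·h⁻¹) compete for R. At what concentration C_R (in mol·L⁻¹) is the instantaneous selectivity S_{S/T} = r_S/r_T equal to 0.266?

1.15 mol·L⁻¹

S_{S/T} = (k₁/k₂)·C_R^-1.5 ⇒ C_R = (S·k₂/k₁)^(1/(-1.5)).
= (0.266×1.88/0.617)^(-0.6667) = (0.8105)^(-0.6667) = 1.15 mol·L⁻¹.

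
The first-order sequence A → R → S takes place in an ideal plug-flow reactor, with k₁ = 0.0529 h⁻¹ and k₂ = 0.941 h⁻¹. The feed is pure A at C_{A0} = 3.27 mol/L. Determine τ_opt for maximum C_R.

For first-order series the maximum of C_R occurs at τ_opt = ln(k₂/k₁)/(k₂−k₁).
= ln(0.941/0.0529)/(0.941−0.0529) = ln(17.79)/0.8881 = 2.879/0.8881 = 3.24 h.

3.24 h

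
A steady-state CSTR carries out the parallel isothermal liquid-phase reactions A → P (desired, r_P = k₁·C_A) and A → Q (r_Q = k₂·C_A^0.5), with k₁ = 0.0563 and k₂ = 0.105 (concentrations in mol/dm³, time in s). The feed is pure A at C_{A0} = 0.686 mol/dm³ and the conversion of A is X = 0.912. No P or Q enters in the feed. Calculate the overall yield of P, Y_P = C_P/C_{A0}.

Exit C_A = C_{A0}(1−X) = 0.686×0.0880 = 0.06037 mol/dm³.
Rates in a CSTR are evaluated at the outlet concentration: r_P = 0.0563×0.06037 = 0.003399, r_Q = 0.105×0.06037^0.5 = 0.02580.
Fraction of consumed A going to P: r_P/(r_P+r_Q) = 0.1164.
C_P = 0.1164·C_{A0}·X = 0.1164×0.686×0.912 = 0.0728 mol/dm³; Y_P = C_P/C_{A0} = 0.106.

0.106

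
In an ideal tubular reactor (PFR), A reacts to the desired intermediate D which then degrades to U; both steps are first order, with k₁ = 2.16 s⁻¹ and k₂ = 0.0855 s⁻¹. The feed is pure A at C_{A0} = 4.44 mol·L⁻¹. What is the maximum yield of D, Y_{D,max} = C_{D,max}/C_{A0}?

At the optimum, C_{D,max}/C_{A0} = (k₁/k₂)^[k₂/(k₂−k₁)].
= (2.16/0.0855)^(0.0855/(0.0855−2.16)) = (25.26)^(-0.04121) = 0.8754.

0.875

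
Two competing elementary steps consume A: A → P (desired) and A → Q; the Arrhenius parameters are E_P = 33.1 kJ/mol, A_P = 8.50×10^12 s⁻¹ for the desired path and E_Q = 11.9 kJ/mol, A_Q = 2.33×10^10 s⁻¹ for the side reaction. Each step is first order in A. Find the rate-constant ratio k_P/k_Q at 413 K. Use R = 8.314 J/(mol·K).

Since both paths have the same order in A, the concentration cancels and S_{P/Q} = k_P/k_Q = (A_P/A_Q)·exp[(E_Q−E_P)/(RT)].
(E_Q−E_P)/(RT) = (11.9−33.1)×10³/(8.314×413) = -21200/3434 = -6.174.
k_P/k_Q = (8.50×10^12/2.33×10^10)·exp(-6.174) = 364.8 × 0.002083 = 0.760.
Since E_P > E_Q, raising the temperature improves selectivity toward P.

0.760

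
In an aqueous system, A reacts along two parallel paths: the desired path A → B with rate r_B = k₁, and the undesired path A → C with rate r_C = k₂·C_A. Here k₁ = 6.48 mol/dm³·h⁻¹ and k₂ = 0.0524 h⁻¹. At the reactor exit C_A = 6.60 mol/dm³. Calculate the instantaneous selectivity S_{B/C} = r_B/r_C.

18.7

S_{B/C} = r_B/r_C = (k₁)/(k₂·C_A) = (k₁/k₂)·C_A⁻¹.
= (6.48) / (0.0524×6.600) = 6.480/0.3458 = 18.7.
The undesired path is higher order in A, so low C_A (CSTR or dilute feed) favours B.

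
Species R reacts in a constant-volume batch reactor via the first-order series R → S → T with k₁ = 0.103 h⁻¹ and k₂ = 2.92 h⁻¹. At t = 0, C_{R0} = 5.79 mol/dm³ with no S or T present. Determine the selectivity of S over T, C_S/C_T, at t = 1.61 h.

The intermediate concentration in a first-order A→B→C sequence is C_S = k₁C_{R0}(e^(−k₁t) − e^(−k₂t))/(k₂−k₁).
e^(−k₁t) = e^(−0.103×1.61) = e^(−0.1658) = 0.8472; e^(−k₂t) = e^(−4.701) = 0.009084.
C_S = 0.103×5.79/(2.92−0.103) × (0.8472−0.009084) = 0.2117×0.8381 = 0.1774 mol/dm³.
C_R = C_{R0}e^(−k₁t) = 4.905 mol/dm³, so C_T = C_{R0}−C_R−C_S = 0.7073 mol/dm³; C_S/C_T = 0.251.

0.251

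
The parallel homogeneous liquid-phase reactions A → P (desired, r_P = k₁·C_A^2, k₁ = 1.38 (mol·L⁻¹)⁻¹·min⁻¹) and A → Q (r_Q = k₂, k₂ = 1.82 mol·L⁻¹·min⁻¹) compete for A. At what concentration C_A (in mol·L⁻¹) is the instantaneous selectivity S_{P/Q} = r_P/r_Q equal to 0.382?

S_{P/Q} = (k₁/k₂)·C_A^2 ⇒ C_A = (S·k₂/k₁)^(0.5).
= (0.382×1.82/1.38)^(0.5) = (0.5038)^(0.5) = 0.710 mol·L⁻¹.

0.710 mol·L⁻¹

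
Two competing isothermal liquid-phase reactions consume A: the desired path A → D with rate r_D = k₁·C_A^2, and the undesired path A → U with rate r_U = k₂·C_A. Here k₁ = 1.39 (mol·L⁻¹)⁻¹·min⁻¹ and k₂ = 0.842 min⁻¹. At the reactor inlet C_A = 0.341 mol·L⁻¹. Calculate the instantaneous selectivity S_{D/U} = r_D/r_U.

S_{D/U} = r_D/r_U = (k₁·C_A^2)/(k₂·C_A) = (k₁/k₂)·C_A.
= (1.39×0.3410^2) / (0.842×0.3410) = 0.1616/0.2871 = 0.563.
Since the desired path is higher order in A, keeping C_A high (PFR or concentrated feed) favours D.

0.563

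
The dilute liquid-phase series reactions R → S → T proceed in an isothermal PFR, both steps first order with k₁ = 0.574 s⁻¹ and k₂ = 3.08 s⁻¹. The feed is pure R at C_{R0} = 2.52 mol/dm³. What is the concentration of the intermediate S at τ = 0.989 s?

0.300 mol/dm³

For first-order series with pure R initially, C_S(τ) = k₁C_{R0}/(k₂−k₁)·(e^(−k₁τ) − e^(−k₂τ)).
e^(−k₁τ) = e^(−0.574×0.989) = e^(−0.5677) = 0.5668; e^(−k₂τ) = e^(−3.046) = 0.04754.
C_S = 0.574×2.52/(3.08−0.574) × (0.5668−0.04754) = 0.5772×0.5193 = 0.2997 mol/dm³.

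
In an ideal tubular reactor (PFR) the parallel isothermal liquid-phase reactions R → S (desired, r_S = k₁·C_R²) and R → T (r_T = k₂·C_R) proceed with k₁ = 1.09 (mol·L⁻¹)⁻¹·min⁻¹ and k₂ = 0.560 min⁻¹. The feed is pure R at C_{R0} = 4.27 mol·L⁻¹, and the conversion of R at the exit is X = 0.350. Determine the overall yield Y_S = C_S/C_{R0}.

C_R = C_{R0}(1−X) = 2.775 mol·L⁻¹.
Along a PFR/batch, dC_T/dC_R = −r_T/(r_S+r_T) = −k₂/(k₂+k₁·C_R).
Integrating from C_{R0} to C_R: C_T = (0.560/1.09)·ln[(0.560+1.09·4.27)/(0.560+1.09·2.78)] = 0.5138·ln(5.214/3.585) = 0.1924 mol·L⁻¹.
Then C_S = (C_{R0}−C_R) − C_T = 1.494 − 0.1924 = 1.302 mol·L⁻¹.
Y_S = C_S/C_{R0} = 1.302/4.27 = 0.305.

0.305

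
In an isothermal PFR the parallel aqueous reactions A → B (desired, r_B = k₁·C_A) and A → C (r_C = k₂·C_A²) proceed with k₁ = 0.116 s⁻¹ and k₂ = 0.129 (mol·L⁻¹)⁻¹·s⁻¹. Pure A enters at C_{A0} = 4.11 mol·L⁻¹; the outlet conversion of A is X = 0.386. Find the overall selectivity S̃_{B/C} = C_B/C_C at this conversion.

C_A = C_{A0}(1−X) = 2.524 mol·L⁻¹.
Along a PFR/batch, dC_B/dC_A = −r_B/(r_B+r_C) = −k₁/(k₁+k₂·C_A).
Integrating from C_{A0} to C_A: C_B = (0.116/0.129)·ln[(0.116+0.129·4.11)/(0.116+0.129·2.52)] = 0.8992·ln(0.6462/0.4415) = 0.3425 mol·L⁻¹.
C_C = (C_{A0}−C_A)−C_B = 1.244 mol·L⁻¹; S̃_{B/C} = 0.3425/1.244 = 0.275.

0.275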